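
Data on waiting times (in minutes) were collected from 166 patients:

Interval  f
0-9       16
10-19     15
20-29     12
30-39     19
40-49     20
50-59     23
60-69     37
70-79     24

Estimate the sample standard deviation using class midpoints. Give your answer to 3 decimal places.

Midpoints: 4.5, 14.5, 24.5, 34.5, 44.5, 54.5, 64.5, 74.5
n = 166, Σfm = 7557, mean = 45.5241
Σfm² = 428351.5
Σf(m − x̄)² = Σfm² − (Σfm)²/n = 428351.5 − 7557²/166 = 84325.9036
Sample variance = 84325.9036 / 165 = 511.0661
Standard deviation = √511.0661 = 22.6068

22.607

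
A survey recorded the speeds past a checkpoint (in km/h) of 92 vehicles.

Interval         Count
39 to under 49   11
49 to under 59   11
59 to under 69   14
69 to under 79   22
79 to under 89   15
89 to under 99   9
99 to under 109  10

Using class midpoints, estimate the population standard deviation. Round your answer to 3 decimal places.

17.986

Midpoints: 44, 54, 64, 74, 84, 94, 104
n = 92, Σfm = 6748, mean = 73.3478
Σfm² = 524712
Σf(m − x̄)² = Σfm² − (Σfm)²/n = 524712 − 6748²/92 = 29760.8696
Population variance = 29760.8696 / 92 = 323.4877
Standard deviation = √323.4877 = 17.9858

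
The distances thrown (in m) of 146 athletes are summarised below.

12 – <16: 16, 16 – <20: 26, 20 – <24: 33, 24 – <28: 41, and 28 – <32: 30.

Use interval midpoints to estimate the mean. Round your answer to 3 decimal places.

Midpoints: 14, 18, 22, 26, 30
Σfm = 16×14 + 26×18 + 33×22 + 41×26 + 30×30 = 3384
n = Σf = 146
Mean = 3384 / 146 = 23.1781

23.178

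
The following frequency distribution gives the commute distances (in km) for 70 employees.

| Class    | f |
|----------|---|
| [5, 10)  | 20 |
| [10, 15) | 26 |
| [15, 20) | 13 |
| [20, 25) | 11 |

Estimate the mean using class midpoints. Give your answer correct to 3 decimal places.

13.571

Midpoints: 7.5, 12.5, 17.5, 22.5
Σfm = 20×7.5 + 26×12.5 + 13×17.5 + 11×22.5 = 950
n = Σf = 70
Mean = 950 / 70 = 13.5714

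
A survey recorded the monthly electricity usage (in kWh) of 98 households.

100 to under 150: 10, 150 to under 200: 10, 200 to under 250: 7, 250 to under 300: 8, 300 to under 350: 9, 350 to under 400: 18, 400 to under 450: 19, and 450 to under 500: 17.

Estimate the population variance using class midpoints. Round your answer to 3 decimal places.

Midpoints: 125, 175, 225, 275, 325, 375, 425, 475
n = 98, Σfm = 32600, mean = 332.6531
Σfm² = 12171250
Σf(m − x̄)² = Σfm² − (Σfm)²/n = 12171250 − 32600²/98 = 1326760.2041
Population variance = 1326760.2041 / 98 = 13538.3694

13538.369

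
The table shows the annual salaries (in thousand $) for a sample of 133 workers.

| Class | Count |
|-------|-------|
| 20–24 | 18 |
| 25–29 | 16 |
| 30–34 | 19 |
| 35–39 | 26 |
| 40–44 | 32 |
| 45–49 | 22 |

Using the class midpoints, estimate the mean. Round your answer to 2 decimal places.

Midpoints: 22, 27, 32, 37, 42, 47
Σfm = 18×22 + 16×27 + 19×32 + 26×37 + 32×42 + 22×47 = 4776
n = Σf = 133
Mean = 4776 / 133 = 35.9098

35.91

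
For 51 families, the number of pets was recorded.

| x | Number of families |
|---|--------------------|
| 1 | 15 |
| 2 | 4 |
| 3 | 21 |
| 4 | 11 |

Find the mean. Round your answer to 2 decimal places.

2.55

Values: 1, 2, 3, 4
Σfx = 15×1 + 4×2 + 21×3 + 11×4 = 130
n = Σf = 51
Mean = 130 / 51 = 2.5490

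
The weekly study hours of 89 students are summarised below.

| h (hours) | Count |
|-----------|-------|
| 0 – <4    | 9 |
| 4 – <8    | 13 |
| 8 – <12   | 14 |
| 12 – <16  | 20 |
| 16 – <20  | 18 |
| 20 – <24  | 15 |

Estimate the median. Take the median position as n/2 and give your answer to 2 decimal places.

13.70

Cumulative frequencies: 9, 22, 36, 56, 74, 89
n = 89; position = n/2 = 44.5.
This falls in the class 12 – <16: L = 12, F = 36, f = 20, h = 4.
Median ≈ 12 + ((44.5 − 36) / 20) × 4 = 13.7000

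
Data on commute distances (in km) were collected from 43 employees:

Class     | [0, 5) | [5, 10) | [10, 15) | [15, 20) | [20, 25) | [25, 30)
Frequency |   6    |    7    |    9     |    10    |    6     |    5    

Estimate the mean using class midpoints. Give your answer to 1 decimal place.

14.6

Midpoints: 2.5, 7.5, 12.5, 17.5, 22.5, 27.5
Σfm = 6×2.5 + 7×7.5 + 9×12.5 + 10×17.5 + 6×22.5 + 5×27.5 = 627.5
n = Σf = 43
Mean = 627.5 / 43 = 14.5930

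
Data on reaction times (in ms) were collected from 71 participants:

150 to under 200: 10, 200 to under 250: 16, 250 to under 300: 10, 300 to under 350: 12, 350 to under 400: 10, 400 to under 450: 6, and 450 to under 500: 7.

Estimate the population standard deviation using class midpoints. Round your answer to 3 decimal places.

93.665

Midpoints: 175, 225, 275, 325, 375, 425, 475
n = 71, Σfm = 21625, mean = 304.5775
Σfm² = 7209375
Σf(m − x̄)² = Σfm² − (Σfm)²/n = 7209375 − 21625²/71 = 622887.3239
Population variance = 622887.3239 / 71 = 8773.0609
Standard deviation = √8773.0609 = 93.6646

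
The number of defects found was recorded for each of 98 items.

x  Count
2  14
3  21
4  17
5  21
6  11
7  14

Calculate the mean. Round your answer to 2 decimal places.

4.37

Values: 2, 3, 4, 5, 6, 7
Σfx = 14×2 + 21×3 + 17×4 + 21×5 + 11×6 + 14×7 = 428
n = Σf = 98
Mean = 428 / 98 = 4.3673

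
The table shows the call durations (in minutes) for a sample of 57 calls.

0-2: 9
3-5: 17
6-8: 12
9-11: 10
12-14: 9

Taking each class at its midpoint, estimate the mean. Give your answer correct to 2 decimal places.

Midpoints: 1, 4, 7, 10, 13
Σfm = 9×1 + 17×4 + 12×7 + 10×10 + 9×13 = 378
n = Σf = 57
Mean = 378 / 57 = 6.6316

6.63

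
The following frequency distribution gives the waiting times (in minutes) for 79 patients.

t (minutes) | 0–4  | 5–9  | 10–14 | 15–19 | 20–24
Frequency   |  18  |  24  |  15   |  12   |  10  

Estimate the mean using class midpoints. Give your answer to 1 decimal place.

10.2

Midpoints: 2, 7, 12, 17, 22
Σfm = 18×2 + 24×7 + 15×12 + 12×17 + 10×22 = 808
n = Σf = 79
Mean = 808 / 79 = 10.2278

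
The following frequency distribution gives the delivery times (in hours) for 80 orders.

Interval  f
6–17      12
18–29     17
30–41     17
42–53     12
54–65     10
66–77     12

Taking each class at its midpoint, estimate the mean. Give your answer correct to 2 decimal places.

Midpoints: 11.5, 23.5, 35.5, 47.5, 59.5, 71.5
Σfm = 12×11.5 + 17×23.5 + 17×35.5 + 12×47.5 + 10×59.5 + 12×71.5 = 3164
n = Σf = 80
Mean = 3164 / 80 = 39.5500

39.55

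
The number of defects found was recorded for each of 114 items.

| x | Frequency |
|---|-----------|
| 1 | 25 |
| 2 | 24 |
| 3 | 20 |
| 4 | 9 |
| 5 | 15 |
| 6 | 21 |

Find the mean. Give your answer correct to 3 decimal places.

3.246

Values: 1, 2, 3, 4, 5, 6
Σfx = 25×1 + 24×2 + 20×3 + 9×4 + 15×5 + 21×6 = 370
n = Σf = 114
Mean = 370 / 114 = 3.2456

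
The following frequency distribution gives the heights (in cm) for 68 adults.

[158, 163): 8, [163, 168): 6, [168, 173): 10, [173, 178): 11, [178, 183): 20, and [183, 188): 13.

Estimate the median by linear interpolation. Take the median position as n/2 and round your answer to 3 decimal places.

Cumulative frequencies: 8, 14, 24, 35, 55, 68
n = 68; position = n/2 = 34.
This falls in the class [173, 178): L = 173, F = 24, f = 11, h = 5.
Median ≈ 173 + ((34 − 24) / 11) × 5 = 177.5455

177.545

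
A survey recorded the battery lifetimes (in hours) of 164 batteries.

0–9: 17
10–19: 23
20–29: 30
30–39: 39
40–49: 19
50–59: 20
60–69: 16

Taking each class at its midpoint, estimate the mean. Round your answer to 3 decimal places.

33.280

Midpoints: 4.5, 14.5, 24.5, 34.5, 44.5, 54.5, 64.5
Σfm = 17×4.5 + 23×14.5 + 30×24.5 + 39×34.5 + 19×44.5 + 20×54.5 + 16×64.5 = 5458
n = Σf = 164
Mean = 5458 / 164 = 33.2805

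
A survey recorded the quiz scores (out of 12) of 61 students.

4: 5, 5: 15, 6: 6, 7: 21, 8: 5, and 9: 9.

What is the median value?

Cumulative frequencies: 5, 20, 26, 47, 52, 61
n = 61, so the median is the value in position (n+1)/2 = 31.
Position 31 falls at value 7.

7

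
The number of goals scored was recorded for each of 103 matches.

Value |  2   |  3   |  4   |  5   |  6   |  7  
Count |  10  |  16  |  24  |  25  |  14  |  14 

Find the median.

Cumulative frequencies: 10, 26, 50, 75, 89, 103
n = 103, so the median is the value in position (n+1)/2 = 52.
Position 52 falls at value 5.

5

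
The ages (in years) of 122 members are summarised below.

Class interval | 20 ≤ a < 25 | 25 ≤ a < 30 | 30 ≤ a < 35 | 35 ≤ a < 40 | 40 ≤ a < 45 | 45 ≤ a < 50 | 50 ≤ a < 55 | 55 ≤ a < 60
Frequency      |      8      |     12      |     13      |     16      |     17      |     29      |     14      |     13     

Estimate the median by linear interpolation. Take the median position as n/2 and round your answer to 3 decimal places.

Cumulative frequencies: 8, 20, 33, 49, 66, 95, 109, 122
n = 122; position = n/2 = 61.
This falls in the class 40 ≤ a < 45: L = 40, F = 49, f = 17, h = 5.
Median ≈ 40 + ((61 − 49) / 17) × 5 = 43.5294

43.529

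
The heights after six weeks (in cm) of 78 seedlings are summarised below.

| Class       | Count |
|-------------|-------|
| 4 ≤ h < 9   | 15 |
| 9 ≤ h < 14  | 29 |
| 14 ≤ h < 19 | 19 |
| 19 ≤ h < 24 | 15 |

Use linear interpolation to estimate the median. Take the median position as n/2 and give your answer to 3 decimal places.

Cumulative frequencies: 15, 44, 63, 78
n = 78; position = n/2 = 39.
This falls in the class 9 ≤ h < 14: L = 9, F = 15, f = 29, h = 5.
Median ≈ 9 + ((39 − 15) / 29) × 5 = 13.1379

13.138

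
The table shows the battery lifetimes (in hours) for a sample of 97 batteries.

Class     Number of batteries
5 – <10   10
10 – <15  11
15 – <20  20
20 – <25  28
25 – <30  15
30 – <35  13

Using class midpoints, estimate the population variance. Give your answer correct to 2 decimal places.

Midpoints: 7.5, 12.5, 17.5, 22.5, 27.5, 32.5
n = 97, Σfm = 2027.5, mean = 20.9021
Σfm² = 47656.25
Σf(m − x̄)² = Σfm² − (Σfm)²/n = 47656.25 − 2027.5²/97 = 5277.3196
Population variance = 5277.3196 / 97 = 54.4054

54.41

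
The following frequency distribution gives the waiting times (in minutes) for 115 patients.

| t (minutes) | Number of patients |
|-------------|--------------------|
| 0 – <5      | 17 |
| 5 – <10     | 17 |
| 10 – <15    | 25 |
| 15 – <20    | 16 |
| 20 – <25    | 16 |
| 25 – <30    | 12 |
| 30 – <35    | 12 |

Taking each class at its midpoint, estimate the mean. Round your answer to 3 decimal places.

16.022

Midpoints: 2.5, 7.5, 12.5, 17.5, 22.5, 27.5, 32.5
Σfm = 17×2.5 + 17×7.5 + 25×12.5 + 16×17.5 + 16×22.5 + 12×27.5 + 12×32.5 = 1842.5
n = Σf = 115
Mean = 1842.5 / 115 = 16.0217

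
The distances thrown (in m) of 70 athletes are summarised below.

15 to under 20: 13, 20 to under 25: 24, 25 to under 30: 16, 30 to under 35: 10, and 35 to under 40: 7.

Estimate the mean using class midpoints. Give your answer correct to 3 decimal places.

25.643

Midpoints: 17.5, 22.5, 27.5, 32.5, 37.5
Σfm = 13×17.5 + 24×22.5 + 16×27.5 + 10×32.5 + 7×37.5 = 1795
n = Σf = 70
Mean = 1795 / 70 = 25.6429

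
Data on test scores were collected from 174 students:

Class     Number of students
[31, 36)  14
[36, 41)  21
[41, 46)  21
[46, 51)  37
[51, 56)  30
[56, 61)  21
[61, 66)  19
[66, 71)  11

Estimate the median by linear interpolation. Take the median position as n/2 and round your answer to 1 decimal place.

50.2

Cumulative frequencies: 14, 35, 56, 93, 123, 144, 163, 174
n = 174; position = n/2 = 87.
This falls in the class [46, 51): L = 46, F = 56, f = 37, h = 5.
Median ≈ 46 + ((87 − 56) / 37) × 5 = 50.1892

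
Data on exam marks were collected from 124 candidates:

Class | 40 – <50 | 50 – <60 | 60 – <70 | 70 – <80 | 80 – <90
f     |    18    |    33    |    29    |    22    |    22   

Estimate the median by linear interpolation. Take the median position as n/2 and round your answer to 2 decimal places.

Cumulative frequencies: 18, 51, 80, 102, 124
n = 124; position = n/2 = 62.
This falls in the class 60 – <70: L = 60, F = 51, f = 29, h = 10.
Median ≈ 60 + ((62 − 51) / 29) × 10 = 63.7931

63.79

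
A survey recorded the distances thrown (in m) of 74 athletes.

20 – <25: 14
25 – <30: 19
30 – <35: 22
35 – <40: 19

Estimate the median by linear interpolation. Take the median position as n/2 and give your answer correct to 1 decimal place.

30.9

Cumulative frequencies: 14, 33, 55, 74
n = 74; position = n/2 = 37.
This falls in the class 30 – <35: L = 30, F = 33, f = 22, h = 5.
Median ≈ 30 + ((37 − 33) / 22) × 5 = 30.9091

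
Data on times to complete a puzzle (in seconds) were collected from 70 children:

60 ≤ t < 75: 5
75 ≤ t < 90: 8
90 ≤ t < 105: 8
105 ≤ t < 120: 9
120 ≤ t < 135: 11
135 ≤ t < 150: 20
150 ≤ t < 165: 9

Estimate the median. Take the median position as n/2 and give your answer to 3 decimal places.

Cumulative frequencies: 5, 13, 21, 30, 41, 61, 70
n = 70; position = n/2 = 35.
This falls in the class 120 ≤ t < 135: L = 120, F = 30, f = 11, h = 15.
Median ≈ 120 + ((35 − 30) / 11) × 15 = 126.8182

126.818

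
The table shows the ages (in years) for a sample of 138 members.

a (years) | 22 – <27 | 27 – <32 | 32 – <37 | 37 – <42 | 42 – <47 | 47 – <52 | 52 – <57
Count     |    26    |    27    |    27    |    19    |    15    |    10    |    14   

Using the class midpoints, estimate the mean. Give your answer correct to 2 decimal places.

Midpoints: 24.5, 29.5, 34.5, 39.5, 44.5, 49.5, 54.5
Σfm = 26×24.5 + 27×29.5 + 27×34.5 + 19×39.5 + 15×44.5 + 10×49.5 + 14×54.5 = 5041
n = Σf = 138
Mean = 5041 / 138 = 36.5290

36.53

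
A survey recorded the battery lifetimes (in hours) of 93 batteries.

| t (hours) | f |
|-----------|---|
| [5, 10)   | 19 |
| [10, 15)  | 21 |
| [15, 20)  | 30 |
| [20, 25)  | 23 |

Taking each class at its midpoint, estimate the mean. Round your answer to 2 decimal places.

Midpoints: 7.5, 12.5, 17.5, 22.5
Σfm = 19×7.5 + 21×12.5 + 30×17.5 + 23×22.5 = 1447.5
n = Σf = 93
Mean = 1447.5 / 93 = 15.5645

15.56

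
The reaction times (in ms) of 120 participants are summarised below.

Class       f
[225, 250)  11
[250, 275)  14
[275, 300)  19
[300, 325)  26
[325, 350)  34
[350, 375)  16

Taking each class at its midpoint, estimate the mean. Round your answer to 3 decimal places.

Midpoints: 237.5, 262.5, 287.5, 312.5, 337.5, 362.5
Σfm = 11×237.5 + 14×262.5 + 19×287.5 + 26×312.5 + 34×337.5 + 16×362.5 = 37150
n = Σf = 120
Mean = 37150 / 120 = 309.5833

309.583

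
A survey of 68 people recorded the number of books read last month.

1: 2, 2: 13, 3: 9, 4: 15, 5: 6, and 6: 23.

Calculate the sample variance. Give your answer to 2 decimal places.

Values: 1, 2, 3, 4, 5, 6
n = 68, Σfx = 283, mean = 4.1618
Σfx² = 1353
Σf(x − x̄)² = Σfx² − (Σfx)²/n = 1353 − 283²/68 = 175.2206
Sample variance = 175.2206 / 67 = 2.6152

2.62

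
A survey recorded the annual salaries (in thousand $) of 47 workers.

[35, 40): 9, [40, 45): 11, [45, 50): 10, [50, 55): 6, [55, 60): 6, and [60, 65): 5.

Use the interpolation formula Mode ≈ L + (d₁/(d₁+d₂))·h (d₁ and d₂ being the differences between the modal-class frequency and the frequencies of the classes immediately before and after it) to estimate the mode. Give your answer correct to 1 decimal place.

43.3

Modal class: [40, 45) (highest frequency 11).
d₁ = 11 − 9 = 2, d₂ = 11 − 10 = 1
Mode ≈ 40 + (2/(2+1)) × 5 = 40 + 3.3333 = 43.3333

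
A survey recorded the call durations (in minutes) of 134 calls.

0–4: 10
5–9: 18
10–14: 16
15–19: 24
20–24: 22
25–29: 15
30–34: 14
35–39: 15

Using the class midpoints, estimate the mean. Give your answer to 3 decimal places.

Midpoints: 2, 7, 12, 17, 22, 27, 32, 37
Σfm = 10×2 + 18×7 + 16×12 + 24×17 + 22×22 + 15×27 + 14×32 + 15×37 = 2638
n = Σf = 134
Mean = 2638 / 134 = 19.6866

19.687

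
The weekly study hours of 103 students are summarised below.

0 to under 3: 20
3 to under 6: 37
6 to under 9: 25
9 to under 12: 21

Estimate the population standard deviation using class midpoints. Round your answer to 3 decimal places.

3.066

Midpoints: 1.5, 4.5, 7.5, 10.5
n = 103, Σfm = 604.5, mean = 5.8689
Σfm² = 4515.75
Σf(m − x̄)² = Σfm² − (Σfm)²/n = 4515.75 − 604.5²/103 = 967.9806
Population variance = 967.9806 / 103 = 9.3979
Standard deviation = √9.3979 = 3.0656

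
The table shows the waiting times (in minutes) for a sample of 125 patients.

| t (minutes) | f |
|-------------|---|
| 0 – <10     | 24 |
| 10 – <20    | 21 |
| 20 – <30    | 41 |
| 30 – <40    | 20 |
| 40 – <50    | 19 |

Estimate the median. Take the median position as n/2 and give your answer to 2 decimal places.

24.27

Cumulative frequencies: 24, 45, 86, 106, 125
n = 125; position = n/2 = 62.5.
This falls in the class 20 – <30: L = 20, F = 45, f = 41, h = 10.
Median ≈ 20 + ((62.5 − 45) / 41) × 10 = 24.2683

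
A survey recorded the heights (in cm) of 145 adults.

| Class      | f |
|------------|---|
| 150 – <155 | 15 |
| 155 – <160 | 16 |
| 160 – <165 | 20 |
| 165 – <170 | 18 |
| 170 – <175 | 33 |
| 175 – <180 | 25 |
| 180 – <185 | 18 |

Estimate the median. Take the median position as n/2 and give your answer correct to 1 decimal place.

170.5

Cumulative frequencies: 15, 31, 51, 69, 102, 127, 145
n = 145; position = n/2 = 72.5.
This falls in the class 170 – <175: L = 170, F = 69, f = 33, h = 5.
Median ≈ 170 + ((72.5 − 69) / 33) × 5 = 170.5303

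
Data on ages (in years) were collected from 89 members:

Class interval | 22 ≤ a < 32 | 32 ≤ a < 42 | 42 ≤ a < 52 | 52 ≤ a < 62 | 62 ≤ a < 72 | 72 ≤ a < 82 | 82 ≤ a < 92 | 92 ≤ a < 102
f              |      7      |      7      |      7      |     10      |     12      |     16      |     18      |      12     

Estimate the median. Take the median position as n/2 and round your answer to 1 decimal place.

72.9

Cumulative frequencies: 7, 14, 21, 31, 43, 59, 77, 89
n = 89; position = n/2 = 44.5.
This falls in the class 72 ≤ a < 82: L = 72, F = 43, f = 16, h = 10.
Median ≈ 72 + ((44.5 − 43) / 16) × 10 = 72.9375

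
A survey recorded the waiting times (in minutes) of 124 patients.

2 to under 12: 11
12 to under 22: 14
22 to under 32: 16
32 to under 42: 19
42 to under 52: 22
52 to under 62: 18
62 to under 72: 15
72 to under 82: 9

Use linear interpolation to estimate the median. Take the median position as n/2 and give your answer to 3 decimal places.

42.909

Cumulative frequencies: 11, 25, 41, 60, 82, 100, 115, 124
n = 124; position = n/2 = 62.
This falls in the class 42 to under 52: L = 42, F = 60, f = 22, h = 10.
Median ≈ 42 + ((62 − 60) / 22) × 10 = 42.9091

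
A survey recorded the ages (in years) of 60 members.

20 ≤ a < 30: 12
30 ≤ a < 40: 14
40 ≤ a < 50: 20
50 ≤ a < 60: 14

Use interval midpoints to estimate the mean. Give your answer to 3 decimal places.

Midpoints: 25, 35, 45, 55
Σfm = 12×25 + 14×35 + 20×45 + 14×55 = 2460
n = Σf = 60
Mean = 2460 / 60 = 41.0000

41.000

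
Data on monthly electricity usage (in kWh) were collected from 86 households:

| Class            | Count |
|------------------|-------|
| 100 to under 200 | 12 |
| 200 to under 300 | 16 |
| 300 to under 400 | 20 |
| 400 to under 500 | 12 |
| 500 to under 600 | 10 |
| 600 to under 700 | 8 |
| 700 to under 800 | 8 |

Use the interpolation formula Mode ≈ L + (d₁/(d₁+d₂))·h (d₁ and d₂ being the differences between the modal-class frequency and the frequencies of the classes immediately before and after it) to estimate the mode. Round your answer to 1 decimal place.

Modal class: 300 to under 400 (highest frequency 20).
d₁ = 20 − 16 = 4, d₂ = 20 − 12 = 8
Mode ≈ 300 + (4/(4+8)) × 100 = 300 + 33.3333 = 333.3333

333.3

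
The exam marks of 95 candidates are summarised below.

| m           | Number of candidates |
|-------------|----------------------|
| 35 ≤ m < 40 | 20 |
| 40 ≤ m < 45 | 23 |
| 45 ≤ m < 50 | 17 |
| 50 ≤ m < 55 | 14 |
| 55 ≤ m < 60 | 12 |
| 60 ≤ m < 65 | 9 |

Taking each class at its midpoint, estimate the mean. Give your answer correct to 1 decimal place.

Midpoints: 37.5, 42.5, 47.5, 52.5, 57.5, 62.5
Σfm = 20×37.5 + 23×42.5 + 17×47.5 + 14×52.5 + 12×57.5 + 9×62.5 = 4522.5
n = Σf = 95
Mean = 4522.5 / 95 = 47.6053

47.6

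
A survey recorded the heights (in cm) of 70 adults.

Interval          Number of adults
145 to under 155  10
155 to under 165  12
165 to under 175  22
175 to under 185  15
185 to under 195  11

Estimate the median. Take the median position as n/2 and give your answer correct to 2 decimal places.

Cumulative frequencies: 10, 22, 44, 59, 70
n = 70; position = n/2 = 35.
This falls in the class 165 to under 175: L = 165, F = 22, f = 22, h = 10.
Median ≈ 165 + ((35 − 22) / 22) × 10 = 170.9091

170.91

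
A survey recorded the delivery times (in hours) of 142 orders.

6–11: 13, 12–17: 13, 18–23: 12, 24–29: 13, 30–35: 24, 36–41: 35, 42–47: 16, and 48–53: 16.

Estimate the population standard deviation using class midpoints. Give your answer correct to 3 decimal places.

Midpoints: 8.5, 14.5, 20.5, 26.5, 32.5, 38.5, 44.5, 50.5
n = 142, Σfm = 4537, mean = 31.9507
Σfm² = 167561.5
Σf(m − x̄)² = Σfm² − (Σfm)²/n = 167561.5 − 4537²/142 = 22601.1549
Population variance = 22601.1549 / 142 = 159.1631
Standard deviation = √159.1631 = 12.6160

12.616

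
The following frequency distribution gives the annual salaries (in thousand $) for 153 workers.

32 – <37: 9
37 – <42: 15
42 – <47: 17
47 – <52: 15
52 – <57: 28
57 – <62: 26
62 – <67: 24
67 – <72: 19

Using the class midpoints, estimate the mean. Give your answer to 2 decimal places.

54.53

Midpoints: 34.5, 39.5, 44.5, 49.5, 54.5, 59.5, 64.5, 69.5
Σfm = 9×34.5 + 15×39.5 + 17×44.5 + 15×49.5 + 28×54.5 + 26×59.5 + 24×64.5 + 19×69.5 = 8343.5
n = Σf = 153
Mean = 8343.5 / 153 = 54.5327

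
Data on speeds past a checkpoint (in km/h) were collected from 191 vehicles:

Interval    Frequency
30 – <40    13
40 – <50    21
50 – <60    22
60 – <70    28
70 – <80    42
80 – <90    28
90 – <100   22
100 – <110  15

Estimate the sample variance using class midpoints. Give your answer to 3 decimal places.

Midpoints: 35, 45, 55, 65, 75, 85, 95, 105
n = 191, Σfm = 13625, mean = 71.3351
Σfm² = 1045775
Σf(m − x̄)² = Σfm² − (Σfm)²/n = 1045775 − 13625²/191 = 73834.5550
Sample variance = 73834.5550 / 190 = 388.6029

388.603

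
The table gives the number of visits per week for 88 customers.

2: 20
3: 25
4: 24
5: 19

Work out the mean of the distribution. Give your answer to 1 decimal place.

Values: 2, 3, 4, 5
Σfx = 20×2 + 25×3 + 24×4 + 19×5 = 306
n = Σf = 88
Mean = 306 / 88 = 3.4773

3.5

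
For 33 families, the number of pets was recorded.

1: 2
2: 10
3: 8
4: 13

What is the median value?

Cumulative frequencies: 2, 12, 20, 33
n = 33, so the median is the value in position (n+1)/2 = 17.
Position 17 falls at value 3.

3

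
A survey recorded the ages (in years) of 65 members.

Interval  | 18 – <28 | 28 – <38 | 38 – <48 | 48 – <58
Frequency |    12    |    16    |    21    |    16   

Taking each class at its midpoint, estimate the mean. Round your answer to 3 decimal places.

Midpoints: 23, 33, 43, 53
Σfm = 12×23 + 16×33 + 21×43 + 16×53 = 2555
n = Σf = 65
Mean = 2555 / 65 = 39.3077

39.308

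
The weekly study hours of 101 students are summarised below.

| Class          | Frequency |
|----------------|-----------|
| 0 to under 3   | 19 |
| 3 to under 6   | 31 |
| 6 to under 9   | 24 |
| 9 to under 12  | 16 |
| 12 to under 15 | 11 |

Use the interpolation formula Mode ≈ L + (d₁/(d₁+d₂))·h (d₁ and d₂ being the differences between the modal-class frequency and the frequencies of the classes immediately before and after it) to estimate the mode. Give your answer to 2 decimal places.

4.89

Modal class: 3 to under 6 (highest frequency 31).
d₁ = 31 − 19 = 12, d₂ = 31 − 24 = 7
Mode ≈ 3 + (12/(12+7)) × 3 = 3 + 1.8947 = 4.8947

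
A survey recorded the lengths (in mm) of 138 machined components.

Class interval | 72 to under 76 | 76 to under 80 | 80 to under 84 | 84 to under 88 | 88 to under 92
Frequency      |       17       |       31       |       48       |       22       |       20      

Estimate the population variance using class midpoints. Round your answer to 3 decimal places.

23.297

Midpoints: 74, 78, 82, 86, 90
n = 138, Σfm = 11304, mean = 81.9130
Σfm² = 929160
Σf(m − x̄)² = Σfm² − (Σfm)²/n = 929160 − 11304²/138 = 3214.9565
Population variance = 3214.9565 / 138 = 23.2968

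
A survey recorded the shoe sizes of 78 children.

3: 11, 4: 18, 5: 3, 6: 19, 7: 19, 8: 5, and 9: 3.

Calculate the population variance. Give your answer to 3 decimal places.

2.887

Values: 3, 4, 5, 6, 7, 8, 9
n = 78, Σfx = 434, mean = 5.5641
Σfx² = 2640
Σf(x − x̄)² = Σfx² − (Σfx)²/n = 2640 − 434²/78 = 225.1795
Population variance = 225.1795 / 78 = 2.8869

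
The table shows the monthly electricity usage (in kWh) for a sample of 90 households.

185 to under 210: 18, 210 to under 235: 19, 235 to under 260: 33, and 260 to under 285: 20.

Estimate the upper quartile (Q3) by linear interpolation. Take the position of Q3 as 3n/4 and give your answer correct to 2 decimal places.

258.11

Cumulative frequencies: 18, 37, 70, 90
n = 90; position = 3n/4 = 67.5.
This falls in the class 235 to under 260: L = 235, F = 37, f = 33, h = 25.
Upper quartile ≈ 235 + ((67.5 − 37) / 33) × 25 = 258.1061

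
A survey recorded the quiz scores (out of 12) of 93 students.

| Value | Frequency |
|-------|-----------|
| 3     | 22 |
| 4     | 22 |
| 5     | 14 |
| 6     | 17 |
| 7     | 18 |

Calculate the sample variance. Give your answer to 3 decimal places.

2.143

Values: 3, 4, 5, 6, 7
n = 93, Σfx = 452, mean = 4.8602
Σfx² = 2394
Σf(x − x̄)² = Σfx² − (Σfx)²/n = 2394 − 452²/93 = 197.1828
Sample variance = 197.1828 / 92 = 2.1433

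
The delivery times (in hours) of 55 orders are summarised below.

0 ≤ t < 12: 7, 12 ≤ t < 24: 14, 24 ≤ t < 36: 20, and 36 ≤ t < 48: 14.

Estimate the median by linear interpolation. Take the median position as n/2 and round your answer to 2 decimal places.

27.90

Cumulative frequencies: 7, 21, 41, 55
n = 55; position = n/2 = 27.5.
This falls in the class 24 ≤ t < 36: L = 24, F = 21, f = 20, h = 12.
Median ≈ 24 + ((27.5 − 21) / 20) × 12 = 27.9000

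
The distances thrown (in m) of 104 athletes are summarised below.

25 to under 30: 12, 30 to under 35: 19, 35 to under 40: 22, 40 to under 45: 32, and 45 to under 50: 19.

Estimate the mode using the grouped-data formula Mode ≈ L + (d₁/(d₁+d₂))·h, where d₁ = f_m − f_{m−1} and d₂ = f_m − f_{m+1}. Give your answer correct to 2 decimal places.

Modal class: 40 to under 45 (highest frequency 32).
d₁ = 32 − 22 = 10, d₂ = 32 − 19 = 13
Mode ≈ 40 + (10/(10+13)) × 5 = 40 + 2.1739 = 42.1739

42.17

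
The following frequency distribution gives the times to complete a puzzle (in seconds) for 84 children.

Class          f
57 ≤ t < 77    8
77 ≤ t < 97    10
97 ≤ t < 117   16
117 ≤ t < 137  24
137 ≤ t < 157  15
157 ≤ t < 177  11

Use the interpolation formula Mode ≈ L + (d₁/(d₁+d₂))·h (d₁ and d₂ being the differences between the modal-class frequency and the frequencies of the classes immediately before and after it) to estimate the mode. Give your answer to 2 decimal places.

126.41

Modal class: 117 ≤ t < 137 (highest frequency 24).
d₁ = 24 − 16 = 8, d₂ = 24 − 15 = 9
Mode ≈ 117 + (8/(8+9)) × 20 = 117 + 9.4118 = 126.4118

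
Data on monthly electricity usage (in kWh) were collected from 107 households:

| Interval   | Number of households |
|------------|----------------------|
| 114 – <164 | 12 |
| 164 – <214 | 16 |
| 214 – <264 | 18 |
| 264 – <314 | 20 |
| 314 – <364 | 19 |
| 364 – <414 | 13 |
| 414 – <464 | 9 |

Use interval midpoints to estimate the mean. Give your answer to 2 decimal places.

282.46

Midpoints: 139, 189, 239, 289, 339, 389, 439
Σfm = 12×139 + 16×189 + 18×239 + 20×289 + 19×339 + 13×389 + 9×439 = 30223
n = Σf = 107
Mean = 30223 / 107 = 282.4579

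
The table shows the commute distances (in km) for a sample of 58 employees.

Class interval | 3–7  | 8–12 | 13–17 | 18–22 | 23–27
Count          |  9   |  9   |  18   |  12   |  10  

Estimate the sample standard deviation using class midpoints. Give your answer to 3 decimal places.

Midpoints: 5, 10, 15, 20, 25
n = 58, Σfm = 895, mean = 15.4310
Σfm² = 16225
Σf(m − x̄)² = Σfm² − (Σfm)²/n = 16225 − 895²/58 = 2414.2241
Sample variance = 2414.2241 / 57 = 42.3548
Standard deviation = √42.3548 = 6.5081

6.508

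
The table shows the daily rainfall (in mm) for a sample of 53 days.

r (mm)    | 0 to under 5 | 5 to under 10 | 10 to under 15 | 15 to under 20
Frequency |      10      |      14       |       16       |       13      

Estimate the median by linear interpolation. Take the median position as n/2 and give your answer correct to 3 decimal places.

Cumulative frequencies: 10, 24, 40, 53
n = 53; position = n/2 = 26.5.
This falls in the class 10 to under 15: L = 10, F = 24, f = 16, h = 5.
Median ≈ 10 + ((26.5 − 24) / 16) × 5 = 10.7812

10.781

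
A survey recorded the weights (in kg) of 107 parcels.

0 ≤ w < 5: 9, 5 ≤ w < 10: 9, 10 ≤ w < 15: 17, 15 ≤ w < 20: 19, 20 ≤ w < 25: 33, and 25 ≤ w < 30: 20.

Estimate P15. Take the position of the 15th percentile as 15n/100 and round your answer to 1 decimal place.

8.9

Cumulative frequencies: 9, 18, 35, 54, 87, 107
n = 107; position = 15n/100 = 16.05.
This falls in the class 5 ≤ w < 10: L = 5, F = 9, f = 9, h = 5.
15th percentile ≈ 5 + ((16.05 − 9) / 9) × 5 = 8.9167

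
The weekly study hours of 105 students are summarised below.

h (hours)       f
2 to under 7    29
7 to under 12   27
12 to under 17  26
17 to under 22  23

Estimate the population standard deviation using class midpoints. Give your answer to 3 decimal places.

5.550

Midpoints: 4.5, 9.5, 14.5, 19.5
n = 105, Σfm = 1212.5, mean = 11.5476
Σfm² = 17236.25
Σf(m − x̄)² = Σfm² − (Σfm)²/n = 17236.25 − 1212.5²/105 = 3234.7619
Population variance = 3234.7619 / 105 = 30.8073
Standard deviation = √30.8073 = 5.5504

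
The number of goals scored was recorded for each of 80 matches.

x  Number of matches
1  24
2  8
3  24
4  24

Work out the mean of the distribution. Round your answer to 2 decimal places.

2.60

Values: 1, 2, 3, 4
Σfx = 24×1 + 8×2 + 24×3 + 24×4 = 208
n = Σf = 80
Mean = 208 / 80 = 2.6000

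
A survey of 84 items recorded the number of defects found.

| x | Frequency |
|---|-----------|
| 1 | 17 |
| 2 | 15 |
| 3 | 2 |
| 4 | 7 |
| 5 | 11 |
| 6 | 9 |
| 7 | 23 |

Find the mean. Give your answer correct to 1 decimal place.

4.2

Values: 1, 2, 3, 4, 5, 6, 7
Σfx = 17×1 + 15×2 + 2×3 + 7×4 + 11×5 + 9×6 + 23×7 = 351
n = Σf = 84
Mean = 351 / 84 = 4.1786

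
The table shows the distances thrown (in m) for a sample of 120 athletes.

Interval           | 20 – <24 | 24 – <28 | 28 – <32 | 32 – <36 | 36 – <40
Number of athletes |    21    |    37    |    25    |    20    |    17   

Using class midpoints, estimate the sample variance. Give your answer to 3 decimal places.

Midpoints: 22, 26, 30, 34, 38
n = 120, Σfm = 3500, mean = 29.1667
Σfm² = 105344
Σf(m − x̄)² = Σfm² − (Σfm)²/n = 105344 − 3500²/120 = 3260.6667
Sample variance = 3260.6667 / 119 = 27.4006

27.401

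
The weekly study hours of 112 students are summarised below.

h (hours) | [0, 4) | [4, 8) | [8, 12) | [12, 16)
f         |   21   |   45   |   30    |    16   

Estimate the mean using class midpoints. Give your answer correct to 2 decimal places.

7.46

Midpoints: 2, 6, 10, 14
Σfm = 21×2 + 45×6 + 30×10 + 16×14 = 836
n = Σf = 112
Mean = 836 / 112 = 7.4643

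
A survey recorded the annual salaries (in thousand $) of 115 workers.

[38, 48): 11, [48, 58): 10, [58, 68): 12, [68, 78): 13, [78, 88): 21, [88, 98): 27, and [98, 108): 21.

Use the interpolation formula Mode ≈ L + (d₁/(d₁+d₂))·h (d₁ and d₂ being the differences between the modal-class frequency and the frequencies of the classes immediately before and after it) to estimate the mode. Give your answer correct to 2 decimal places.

Modal class: [88, 98) (highest frequency 27).
d₁ = 27 − 21 = 6, d₂ = 27 − 21 = 6
Mode ≈ 88 + (6/(6+6)) × 10 = 88 + 5.0000 = 93.0000

93.00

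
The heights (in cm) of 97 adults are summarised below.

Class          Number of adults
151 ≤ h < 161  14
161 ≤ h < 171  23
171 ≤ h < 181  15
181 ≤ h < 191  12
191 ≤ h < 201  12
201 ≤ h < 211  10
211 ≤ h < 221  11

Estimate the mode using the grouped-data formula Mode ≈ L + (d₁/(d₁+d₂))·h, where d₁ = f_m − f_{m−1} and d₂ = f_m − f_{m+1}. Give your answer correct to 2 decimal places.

Modal class: 161 ≤ h < 171 (highest frequency 23).
d₁ = 23 − 14 = 9, d₂ = 23 − 15 = 8
Mode ≈ 161 + (9/(9+8)) × 10 = 161 + 5.2941 = 166.2941

166.29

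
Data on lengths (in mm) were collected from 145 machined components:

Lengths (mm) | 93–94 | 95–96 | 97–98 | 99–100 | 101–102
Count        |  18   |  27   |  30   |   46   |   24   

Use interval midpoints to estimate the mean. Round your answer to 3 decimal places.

97.928

Midpoints: 93.5, 95.5, 97.5, 99.5, 101.5
Σfm = 18×93.5 + 27×95.5 + 30×97.5 + 46×99.5 + 24×101.5 = 14199.5
n = Σf = 145
Mean = 14199.5 / 145 = 97.9276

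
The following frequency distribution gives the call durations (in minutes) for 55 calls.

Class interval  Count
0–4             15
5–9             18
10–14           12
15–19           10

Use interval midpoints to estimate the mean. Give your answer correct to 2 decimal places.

8.55

Midpoints: 2, 7, 12, 17
Σfm = 15×2 + 18×7 + 12×12 + 10×17 = 470
n = Σf = 55
Mean = 470 / 55 = 8.5455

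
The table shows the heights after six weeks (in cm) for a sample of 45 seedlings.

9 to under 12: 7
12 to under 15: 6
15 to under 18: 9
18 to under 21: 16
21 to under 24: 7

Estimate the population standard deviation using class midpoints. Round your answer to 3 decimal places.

3.893

Midpoints: 10.5, 13.5, 16.5, 19.5, 22.5
n = 45, Σfm = 772.5, mean = 17.1667
Σfm² = 13943.25
Σf(m − x̄)² = Σfm² − (Σfm)²/n = 13943.25 − 772.5²/45 = 682.0000
Population variance = 682.0000 / 45 = 15.1556
Standard deviation = √15.1556 = 3.8930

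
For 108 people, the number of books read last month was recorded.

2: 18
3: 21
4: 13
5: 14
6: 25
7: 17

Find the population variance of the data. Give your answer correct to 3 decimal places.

3.045

Values: 2, 3, 4, 5, 6, 7
n = 108, Σfx = 490, mean = 4.5370
Σfx² = 2552
Σf(x − x̄)² = Σfx² − (Σfx)²/n = 2552 − 490²/108 = 328.8519
Population variance = 328.8519 / 108 = 3.0449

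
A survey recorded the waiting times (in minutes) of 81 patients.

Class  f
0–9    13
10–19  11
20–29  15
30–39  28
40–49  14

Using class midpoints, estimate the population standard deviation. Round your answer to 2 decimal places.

Midpoints: 4.5, 14.5, 24.5, 34.5, 44.5
n = 81, Σfm = 2174.5, mean = 26.8457
Σfm² = 72630.25
Σf(m − x̄)² = Σfm² − (Σfm)²/n = 72630.25 − 2174.5²/81 = 14254.3210
Population variance = 14254.3210 / 81 = 175.9793
Standard deviation = √175.9793 = 13.2657

13.27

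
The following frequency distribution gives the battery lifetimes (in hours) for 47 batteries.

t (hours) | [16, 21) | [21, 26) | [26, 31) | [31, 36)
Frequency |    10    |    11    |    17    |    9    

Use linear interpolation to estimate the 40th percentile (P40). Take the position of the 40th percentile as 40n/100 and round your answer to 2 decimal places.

Cumulative frequencies: 10, 21, 38, 47
n = 47; position = 40n/100 = 18.8.
This falls in the class [21, 26): L = 21, F = 10, f = 11, h = 5.
40th percentile ≈ 21 + ((18.8 − 10) / 11) × 5 = 25.0000

25.00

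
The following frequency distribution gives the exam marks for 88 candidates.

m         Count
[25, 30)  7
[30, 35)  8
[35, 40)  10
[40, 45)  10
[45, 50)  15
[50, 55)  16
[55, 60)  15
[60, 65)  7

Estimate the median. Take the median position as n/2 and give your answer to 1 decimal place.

48.0

Cumulative frequencies: 7, 15, 25, 35, 50, 66, 81, 88
n = 88; position = n/2 = 44.
This falls in the class [45, 50): L = 45, F = 35, f = 15, h = 5.
Median ≈ 45 + ((44 − 35) / 15) × 5 = 48.0000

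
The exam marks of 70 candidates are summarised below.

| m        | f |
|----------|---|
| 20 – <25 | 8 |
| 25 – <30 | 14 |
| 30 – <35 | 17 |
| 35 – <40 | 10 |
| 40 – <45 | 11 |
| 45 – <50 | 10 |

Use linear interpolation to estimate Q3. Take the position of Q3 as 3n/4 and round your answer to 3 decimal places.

Cumulative frequencies: 8, 22, 39, 49, 60, 70
n = 70; position = 3n/4 = 52.5.
This falls in the class 40 – <45: L = 40, F = 49, f = 11, h = 5.
Upper quartile ≈ 40 + ((52.5 − 49) / 11) × 5 = 41.5909

41.591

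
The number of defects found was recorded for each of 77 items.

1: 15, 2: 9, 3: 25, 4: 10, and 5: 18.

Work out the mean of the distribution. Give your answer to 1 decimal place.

Values: 1, 2, 3, 4, 5
Σfx = 15×1 + 9×2 + 25×3 + 10×4 + 18×5 = 238
n = Σf = 77
Mean = 238 / 77 = 3.0909

3.1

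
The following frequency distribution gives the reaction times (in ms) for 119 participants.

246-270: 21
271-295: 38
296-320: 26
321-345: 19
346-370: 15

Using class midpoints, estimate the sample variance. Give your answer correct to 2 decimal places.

1021.85

Midpoints: 258, 283, 308, 333, 358
n = 119, Σfm = 35877, mean = 301.4874
Σfm² = 10937041
Σf(m − x̄)² = Σfm² − (Σfm)²/n = 10937041 − 35877²/119 = 120577.7311
Sample variance = 120577.7311 / 118 = 1021.8452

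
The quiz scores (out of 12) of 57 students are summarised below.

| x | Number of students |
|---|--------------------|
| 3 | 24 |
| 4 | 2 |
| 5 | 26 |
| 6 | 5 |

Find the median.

5

Cumulative frequencies: 24, 26, 52, 57
n = 57, so the median is the value in position (n+1)/2 = 29.
Position 29 falls at value 5.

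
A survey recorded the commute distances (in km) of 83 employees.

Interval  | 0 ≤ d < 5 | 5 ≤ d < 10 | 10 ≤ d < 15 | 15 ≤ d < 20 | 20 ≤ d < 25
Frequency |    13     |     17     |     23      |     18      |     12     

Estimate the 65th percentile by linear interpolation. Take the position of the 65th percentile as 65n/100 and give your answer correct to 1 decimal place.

15.3

Cumulative frequencies: 13, 30, 53, 71, 83
n = 83; position = 65n/100 = 53.95.
This falls in the class 15 ≤ d < 20: L = 15, F = 53, f = 18, h = 5.
65th percentile ≈ 15 + ((53.95 − 53) / 18) × 5 = 15.2639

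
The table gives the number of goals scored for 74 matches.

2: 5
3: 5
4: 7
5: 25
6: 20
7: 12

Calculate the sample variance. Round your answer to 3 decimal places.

1.891

Values: 2, 3, 4, 5, 6, 7
n = 74, Σfx = 382, mean = 5.1622
Σfx² = 2110
Σf(x − x̄)² = Σfx² − (Σfx)²/n = 2110 − 382²/74 = 138.0541
Sample variance = 138.0541 / 73 = 1.8912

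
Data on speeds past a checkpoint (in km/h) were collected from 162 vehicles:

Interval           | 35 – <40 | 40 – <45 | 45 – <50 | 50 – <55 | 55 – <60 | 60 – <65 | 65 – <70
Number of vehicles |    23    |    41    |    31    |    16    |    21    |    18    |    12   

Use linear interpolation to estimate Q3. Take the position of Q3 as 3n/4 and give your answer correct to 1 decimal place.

Cumulative frequencies: 23, 64, 95, 111, 132, 150, 162
n = 162; position = 3n/4 = 121.5.
This falls in the class 55 – <60: L = 55, F = 111, f = 21, h = 5.
Upper quartile ≈ 55 + ((121.5 − 111) / 21) × 5 = 57.5000

57.5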